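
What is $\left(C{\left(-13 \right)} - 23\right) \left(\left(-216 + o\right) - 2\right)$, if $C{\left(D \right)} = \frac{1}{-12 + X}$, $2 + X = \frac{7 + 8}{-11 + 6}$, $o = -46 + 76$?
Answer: $\frac{73696}{17} \approx 4335.1$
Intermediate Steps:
$o = 30$
$X = -5$ ($X = -2 + \frac{7 + 8}{-11 + 6} = -2 + \frac{15}{-5} = -2 + 15 \left(- \frac{1}{5}\right) = -2 - 3 = -5$)
$C{\left(D \right)} = - \frac{1}{17}$ ($C{\left(D \right)} = \frac{1}{-12 - 5} = \frac{1}{-17} = - \frac{1}{17}$)
$\left(C{\left(-13 \right)} - 23\right) \left(\left(-216 + o\right) - 2\right) = \left(- \frac{1}{17} - 23\right) \left(\left(-216 + 30\right) - 2\right) = - \frac{392 \left(-186 - 2\right)}{17} = \left(- \frac{392}{17}\right) \left(-188\right) = \frac{73696}{17}$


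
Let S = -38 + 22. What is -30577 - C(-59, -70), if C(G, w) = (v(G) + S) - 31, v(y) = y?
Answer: -30471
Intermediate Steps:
S = -16
C(G, w) = -47 + G (C(G, w) = (G - 16) - 31 = (-16 + G) - 31 = -47 + G)
-30577 - C(-59, -70) = -30577 - (-47 - 59) = -30577 - 1*(-106) = -30577 + 106 = -30471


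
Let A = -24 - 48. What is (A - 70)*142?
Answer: -20164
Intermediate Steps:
A = -72
(A - 70)*142 = (-72 - 70)*142 = -142*142 = -20164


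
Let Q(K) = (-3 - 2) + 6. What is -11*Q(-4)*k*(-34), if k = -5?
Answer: -1870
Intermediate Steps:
Q(K) = 1 (Q(K) = -5 + 6 = 1)
-11*Q(-4)*k*(-34) = -11*(-5)*(-34) = 55*(-34) = -1870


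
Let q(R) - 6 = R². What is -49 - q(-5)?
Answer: -80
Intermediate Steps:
q(R) = 6 + R²
-49 - q(-5) = -49 - (6 + (-5)²) = -49 - (6 + 25) = -49 - 1*31 = -49 - 31 = -80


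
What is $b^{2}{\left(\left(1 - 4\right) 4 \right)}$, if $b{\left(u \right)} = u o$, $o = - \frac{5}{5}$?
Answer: $144$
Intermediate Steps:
$o = -1$ ($o = \left(-5\right) \frac{1}{5} = -1$)
$b{\left(u \right)} = - u$ ($b{\left(u \right)} = u \left(-1\right) = - u$)
$b^{2}{\left(\left(1 - 4\right) 4 \right)} = \left(- \left(1 - 4\right) 4\right)^{2} = \left(- \left(-3\right) 4\right)^{2} = \left(\left(-1\right) \left(-12\right)\right)^{2} = 12^{2} = 144$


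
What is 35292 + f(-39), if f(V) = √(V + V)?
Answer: 35292 + I*√78 ≈ 35292.0 + 8.8318*I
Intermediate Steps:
f(V) = √2*√V (f(V) = √(2*V) = √2*√V)
35292 + f(-39) = 35292 + √2*√(-39) = 35292 + √2*(I*√39) = 35292 + I*√78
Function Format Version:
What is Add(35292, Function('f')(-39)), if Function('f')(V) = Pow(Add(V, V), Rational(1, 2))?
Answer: Add(35292, Mul(I, Pow(78, Rational(1, 2)))) ≈ Add(35292., Mul(8.8318, I))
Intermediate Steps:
Function('f')(V) = Mul(Pow(2, Rational(1, 2)), Pow(V, Rational(1, 2))) (Function('f')(V) = Pow(Mul(2, V), Rational(1, 2)) = Mul(Pow(2, Rational(1, 2)), Pow(V, Rational(1, 2))))
Add(35292, Function('f')(-39)) = Add(35292, Mul(Pow(2, Rational(1, 2)), Pow(-39, Rational(1, 2)))) = Add(35292, Mul(Pow(2, Rational(1, 2)), Mul(I, Pow(39, Rational(1, 2))))) = Add(35292, Mul(I, Pow(78, Rational(1, 2))))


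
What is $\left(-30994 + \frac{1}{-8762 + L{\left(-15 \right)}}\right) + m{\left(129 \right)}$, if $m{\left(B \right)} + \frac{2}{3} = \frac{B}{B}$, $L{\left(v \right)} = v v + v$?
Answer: $- \frac{795173515}{25656} \approx -30994.0$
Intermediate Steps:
$L{\left(v \right)} = v + v^{2}$ ($L{\left(v \right)} = v^{2} + v = v + v^{2}$)
$m{\left(B \right)} = \frac{1}{3}$ ($m{\left(B \right)} = - \frac{2}{3} + \frac{B}{B} = - \frac{2}{3} + 1 = \frac{1}{3}$)
$\left(-30994 + \frac{1}{-8762 + L{\left(-15 \right)}}\right) + m{\left(129 \right)} = \left(-30994 + \frac{1}{-8762 - 15 \left(1 - 15\right)}\right) + \frac{1}{3} = \left(-30994 + \frac{1}{-8762 - -210}\right) + \frac{1}{3} = \left(-30994 + \frac{1}{-8762 + 210}\right) + \frac{1}{3} = \left(-30994 + \frac{1}{-8552}\right) + \frac{1}{3} = \left(-30994 - \frac{1}{8552}\right) + \frac{1}{3} = - \frac{265060689}{8552} + \frac{1}{3} = - \frac{795173515}{25656}$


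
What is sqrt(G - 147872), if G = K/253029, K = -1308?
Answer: 2*I*sqrt(262980810473619)/84343 ≈ 384.54*I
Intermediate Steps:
G = -436/84343 (G = -1308/253029 = -1308*1/253029 = -436/84343 ≈ -0.0051694)
sqrt(G - 147872) = sqrt(-436/84343 - 147872) = sqrt(-12471968532/84343) = 2*I*sqrt(262980810473619)/84343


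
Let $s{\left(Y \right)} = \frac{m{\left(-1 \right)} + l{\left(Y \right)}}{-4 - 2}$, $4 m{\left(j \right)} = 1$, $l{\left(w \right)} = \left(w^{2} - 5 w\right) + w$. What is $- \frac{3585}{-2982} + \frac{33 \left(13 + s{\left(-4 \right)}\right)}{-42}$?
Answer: $- \frac{38081}{7952} \approx -4.7889$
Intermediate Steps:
$l{\left(w \right)} = w^{2} - 4 w$
$m{\left(j \right)} = \frac{1}{4}$ ($m{\left(j \right)} = \frac{1}{4} \cdot 1 = \frac{1}{4}$)
$s{\left(Y \right)} = - \frac{1}{24} - \frac{Y \left(-4 + Y\right)}{6}$ ($s{\left(Y \right)} = \frac{\frac{1}{4} + Y \left(-4 + Y\right)}{-4 - 2} = \frac{\frac{1}{4} + Y \left(-4 + Y\right)}{-6} = \left(\frac{1}{4} + Y \left(-4 + Y\right)\right) \left(- \frac{1}{6}\right) = - \frac{1}{24} - \frac{Y \left(-4 + Y\right)}{6}$)
$- \frac{3585}{-2982} + \frac{33 \left(13 + s{\left(-4 \right)}\right)}{-42} = - \frac{3585}{-2982} + \frac{33 \left(13 - \left(\frac{1}{24} - \frac{2 \left(-4 - 4\right)}{3}\right)\right)}{-42} = \left(-3585\right) \left(- \frac{1}{2982}\right) + 33 \left(13 - \left(\frac{1}{24} - - \frac{16}{3}\right)\right) \left(- \frac{1}{42}\right) = \frac{1195}{994} + 33 \left(13 - \frac{43}{8}\right) \left(- \frac{1}{42}\right) = \frac{1195}{994} + 33 \cdot \frac{61}{8} \left(- \frac{1}{42}\right) = \frac{1195}{994} + \frac{2013}{8} \left(- \frac{1}{42}\right) = \frac{1195}{994} - \frac{671}{112} = - \frac{38081}{7952}$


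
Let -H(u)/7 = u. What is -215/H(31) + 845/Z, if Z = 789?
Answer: 353000/171213 ≈ 2.0618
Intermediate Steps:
H(u) = -7*u
-215/H(31) + 845/Z = -215/((-7*31)) + 845/789 = -215/(-217) + 845*(1/789) = -215*(-1/217) + 845/789 = 215/217 + 845/789 = 353000/171213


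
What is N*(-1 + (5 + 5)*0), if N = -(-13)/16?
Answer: -13/16 ≈ -0.81250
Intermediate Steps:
N = 13/16 (N = -(-13)/16 = -1*(-13/16) = 13/16 ≈ 0.81250)
N*(-1 + (5 + 5)*0) = 13*(-1 + (5 + 5)*0)/16 = 13*(-1 + 10*0)/16 = 13*(-1 + 0)/16 = (13/16)*(-1) = -13/16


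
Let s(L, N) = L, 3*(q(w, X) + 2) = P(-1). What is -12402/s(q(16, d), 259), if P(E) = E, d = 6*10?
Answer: 37206/7 ≈ 5315.1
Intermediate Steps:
d = 60
q(w, X) = -7/3 (q(w, X) = -2 + (⅓)*(-1) = -2 - ⅓ = -7/3)
-12402/s(q(16, d), 259) = -12402/(-7/3) = -12402*(-3/7) = 37206/7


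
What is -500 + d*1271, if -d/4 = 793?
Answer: -4032112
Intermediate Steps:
d = -3172 (d = -4*793 = -3172)
-500 + d*1271 = -500 - 3172*1271 = -500 - 4031612 = -4032112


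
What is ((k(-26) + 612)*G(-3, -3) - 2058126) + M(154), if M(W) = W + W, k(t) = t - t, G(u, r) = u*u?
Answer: -2052310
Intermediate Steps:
G(u, r) = u²
k(t) = 0
M(W) = 2*W
((k(-26) + 612)*G(-3, -3) - 2058126) + M(154) = ((0 + 612)*(-3)² - 2058126) + 2*154 = (612*9 - 2058126) + 308 = (5508 - 2058126) + 308 = -2052618 + 308 = -2052310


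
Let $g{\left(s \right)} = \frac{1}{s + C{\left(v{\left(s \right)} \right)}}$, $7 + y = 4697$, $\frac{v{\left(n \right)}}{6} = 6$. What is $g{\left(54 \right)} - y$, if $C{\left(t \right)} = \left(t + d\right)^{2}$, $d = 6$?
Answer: $- \frac{8526419}{1818} \approx -4690.0$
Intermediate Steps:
$v{\left(n \right)} = 36$ ($v{\left(n \right)} = 6 \cdot 6 = 36$)
$y = 4690$ ($y = -7 + 4697 = 4690$)
$C{\left(t \right)} = \left(6 + t\right)^{2}$ ($C{\left(t \right)} = \left(t + 6\right)^{2} = \left(6 + t\right)^{2}$)
$g{\left(s \right)} = \frac{1}{1764 + s}$ ($g{\left(s \right)} = \frac{1}{s + \left(6 + 36\right)^{2}} = \frac{1}{s + 42^{2}} = \frac{1}{s + 1764} = \frac{1}{1764 + s}$)
$g{\left(54 \right)} - y = \frac{1}{1764 + 54} - 4690 = \frac{1}{1818} - 4690 = - \frac{8526419}{1818}$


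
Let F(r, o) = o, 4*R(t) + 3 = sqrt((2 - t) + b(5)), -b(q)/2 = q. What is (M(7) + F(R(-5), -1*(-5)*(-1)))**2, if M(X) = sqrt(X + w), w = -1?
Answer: (5 - sqrt(6))**2 ≈ 6.5051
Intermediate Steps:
b(q) = -2*q
R(t) = -3/4 + sqrt(-8 - t)/4 (R(t) = -3/4 + sqrt((2 - t) - 2*5)/4 = -3/4 + sqrt((2 - t) - 10)/4 = -3/4 + sqrt(-8 - t)/4)
M(X) = sqrt(-1 + X) (M(X) = sqrt(X - 1) = sqrt(-1 + X))
(M(7) + F(R(-5), -1*(-5)*(-1)))**2 = (sqrt(-1 + 7) - 1*(-5)*(-1))**2 = (sqrt(6) + 5*(-1))**2 = (sqrt(6) - 5)**2 = (-5 + sqrt(6))**2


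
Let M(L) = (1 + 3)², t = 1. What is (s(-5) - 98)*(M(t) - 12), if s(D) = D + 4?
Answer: -396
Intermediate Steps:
s(D) = 4 + D
M(L) = 16 (M(L) = 4² = 16)
(s(-5) - 98)*(M(t) - 12) = ((4 - 5) - 98)*(16 - 12) = (-1 - 98)*4 = -99*4 = -396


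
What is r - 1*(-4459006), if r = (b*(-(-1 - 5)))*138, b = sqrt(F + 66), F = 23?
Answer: 4459006 + 828*sqrt(89) ≈ 4.4668e+6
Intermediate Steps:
b = sqrt(89) (b = sqrt(23 + 66) = sqrt(89) ≈ 9.4340)
r = 828*sqrt(89) (r = (sqrt(89)*(-(-1 - 5)))*138 = (sqrt(89)*(-1*(-6)))*138 = (sqrt(89)*6)*138 = (6*sqrt(89))*138 = 828*sqrt(89) ≈ 7811.3)
r - 1*(-4459006) = 828*sqrt(89) - 1*(-4459006) = 828*sqrt(89) + 4459006 = 4459006 + 828*sqrt(89)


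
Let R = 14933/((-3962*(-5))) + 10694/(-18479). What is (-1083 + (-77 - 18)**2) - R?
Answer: 2907255819813/366068990 ≈ 7941.8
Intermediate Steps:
R = 64098767/366068990 (R = 14933/19810 + 10694*(-1/18479) = 14933*(1/19810) - 10694/18479 = 14933/19810 - 10694/18479 = 64098767/366068990 ≈ 0.17510)
(-1083 + (-77 - 18)**2) - R = (-1083 + (-77 - 18)**2) - 1*64098767/366068990 = (-1083 + (-95)**2) - 64098767/366068990 = (-1083 + 9025) - 64098767/366068990 = 7942 - 64098767/366068990 = 2907255819813/366068990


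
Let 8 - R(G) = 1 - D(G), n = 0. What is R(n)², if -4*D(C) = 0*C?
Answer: 49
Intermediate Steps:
D(C) = 0 (D(C) = -0*C = -¼*0 = 0)
R(G) = 7 (R(G) = 8 - (1 - 1*0) = 8 - (1 + 0) = 8 - 1*1 = 8 - 1 = 7)
R(n)² = 7² = 49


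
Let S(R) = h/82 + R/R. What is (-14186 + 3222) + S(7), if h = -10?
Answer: -449488/41 ≈ -10963.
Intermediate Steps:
S(R) = 36/41 (S(R) = -10/82 + R/R = -10*1/82 + 1 = -5/41 + 1 = 36/41)
(-14186 + 3222) + S(7) = (-14186 + 3222) + 36/41 = -10964 + 36/41 = -449488/41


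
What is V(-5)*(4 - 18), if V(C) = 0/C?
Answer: 0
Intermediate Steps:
V(C) = 0
V(-5)*(4 - 18) = 0*(4 - 18) = 0*(-14) = 0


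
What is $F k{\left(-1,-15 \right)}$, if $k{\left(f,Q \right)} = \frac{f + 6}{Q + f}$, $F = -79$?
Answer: $\frac{395}{16} \approx 24.688$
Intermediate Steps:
$k{\left(f,Q \right)} = \frac{6 + f}{Q + f}$
$F k{\left(-1,-15 \right)} = - 79 \frac{6 - 1}{-15 - 1} = - 79 \frac{1}{-16} \cdot 5 = - 79 \left(\left(- \frac{1}{16}\right) 5\right) = \left(-79\right) \left(- \frac{5}{16}\right) = \frac{395}{16}$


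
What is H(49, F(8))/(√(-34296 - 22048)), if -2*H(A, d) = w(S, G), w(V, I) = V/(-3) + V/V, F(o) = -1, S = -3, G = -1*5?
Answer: I*√14086/28172 ≈ 0.0042128*I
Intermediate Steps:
G = -5
w(V, I) = 1 - V/3 (w(V, I) = V*(-⅓) + 1 = -V/3 + 1 = 1 - V/3)
H(A, d) = -1 (H(A, d) = -(1 - ⅓*(-3))/2 = -(1 + 1)/2 = -½*2 = -1)
H(49, F(8))/(√(-34296 - 22048)) = -1/(√(-34296 - 22048)) = -1/(√(-56344)) = -1/(2*I*√14086) = -(-1)*I*√14086/28172 = I*√14086/28172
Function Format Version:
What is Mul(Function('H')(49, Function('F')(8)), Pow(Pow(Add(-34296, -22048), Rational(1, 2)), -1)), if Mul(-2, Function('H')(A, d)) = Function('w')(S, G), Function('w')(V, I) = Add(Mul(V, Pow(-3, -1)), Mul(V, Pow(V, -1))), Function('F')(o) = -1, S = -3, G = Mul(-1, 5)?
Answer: Mul(Rational(1, 28172), I, Pow(14086, Rational(1, 2))) ≈ Mul(0.0042128, I)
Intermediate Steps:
G = -5
Function('w')(V, I) = Add(1, Mul(Rational(-1, 3), V)) (Function('w')(V, I) = Add(Mul(V, Rational(-1, 3)), 1) = Add(Mul(Rational(-1, 3), V), 1) = Add(1, Mul(Rational(-1, 3), V)))
Function('H')(A, d) = -1 (Function('H')(A, d) = Mul(Rational(-1, 2), Add(1, Mul(Rational(-1, 3), -3))) = Mul(Rational(-1, 2), Add(1, 1)) = Mul(Rational(-1, 2), 2) = -1)
Mul(Function('H')(49, Function('F')(8)), Pow(Pow(Add(-34296, -22048), Rational(1, 2)), -1)) = Mul(-1, Pow(Pow(Add(-34296, -22048), Rational(1, 2)), -1)) = Mul(-1, Pow(Pow(-56344, Rational(1, 2)), -1)) = Mul(-1, Pow(Mul(2, I, Pow(14086, Rational(1, 2))), -1)) = Mul(-1, Mul(Rational(-1, 28172), I, Pow(14086, Rational(1, 2)))) = Mul(Rational(1, 28172), I, Pow(14086, Rational(1, 2)))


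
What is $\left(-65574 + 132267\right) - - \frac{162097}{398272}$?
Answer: $\frac{26562116593}{398272} \approx 66693.0$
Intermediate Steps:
$\left(-65574 + 132267\right) - - \frac{162097}{398272} = 66693 - \left(-162097\right) \frac{1}{398272} = 66693 - - \frac{162097}{398272} = 66693 + \frac{162097}{398272} = \frac{26562116593}{398272}$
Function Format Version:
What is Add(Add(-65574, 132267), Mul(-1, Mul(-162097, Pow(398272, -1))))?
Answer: Rational(26562116593, 398272) ≈ 66693.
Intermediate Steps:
Add(Add(-65574, 132267), Mul(-1, Mul(-162097, Pow(398272, -1)))) = Add(66693, Mul(-1, Mul(-162097, Rational(1, 398272)))) = Add(66693, Mul(-1, Rational(-162097, 398272))) = Add(66693, Rational(162097, 398272)) = Rational(26562116593, 398272)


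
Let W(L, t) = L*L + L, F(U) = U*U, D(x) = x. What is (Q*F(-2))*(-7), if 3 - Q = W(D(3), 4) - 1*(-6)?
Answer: 420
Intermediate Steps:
F(U) = U²
W(L, t) = L + L² (W(L, t) = L² + L = L + L²)
Q = -15 (Q = 3 - (3*(1 + 3) - 1*(-6)) = 3 - (3*4 + 6) = 3 - (12 + 6) = 3 - 1*18 = 3 - 18 = -15)
(Q*F(-2))*(-7) = -15*(-2)²*(-7) = -15*4*(-7) = -60*(-7) = 420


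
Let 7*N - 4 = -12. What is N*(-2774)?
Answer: 22192/7 ≈ 3170.3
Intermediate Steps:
N = -8/7 (N = 4/7 + (1/7)*(-12) = 4/7 - 12/7 = -8/7 ≈ -1.1429)
N*(-2774) = -8/7*(-2774) = 22192/7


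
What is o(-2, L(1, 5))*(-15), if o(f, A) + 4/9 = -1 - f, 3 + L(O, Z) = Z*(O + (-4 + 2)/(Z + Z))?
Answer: -25/3 ≈ -8.3333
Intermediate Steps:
L(O, Z) = -3 + Z*(O - 1/Z) (L(O, Z) = -3 + Z*(O + (-4 + 2)/(Z + Z)) = -3 + Z*(O - 2*1/(2*Z)) = -3 + Z*(O - 1/Z))
o(f, A) = -13/9 - f (o(f, A) = -4/9 + (-1 - f) = -13/9 - f)
o(-2, L(1, 5))*(-15) = (-13/9 - 1*(-2))*(-15) = (-13/9 + 2)*(-15) = (5/9)*(-15) = -25/3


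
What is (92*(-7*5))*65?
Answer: -209300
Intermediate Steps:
(92*(-7*5))*65 = (92*(-35))*65 = -3220*65 = -209300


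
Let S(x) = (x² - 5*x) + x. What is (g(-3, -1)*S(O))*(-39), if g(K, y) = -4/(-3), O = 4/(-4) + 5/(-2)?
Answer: -1365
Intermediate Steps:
O = -7/2 (O = 4*(-¼) + 5*(-½) = -1 - 5/2 = -7/2 ≈ -3.5000)
S(x) = x² - 4*x
g(K, y) = 4/3 (g(K, y) = -4*(-⅓) = 4/3)
(g(-3, -1)*S(O))*(-39) = (4*(-7*(-4 - 7/2)/2)/3)*(-39) = (4*(-7/2*(-15/2))/3)*(-39) = ((4/3)*(105/4))*(-39) = 35*(-39) = -1365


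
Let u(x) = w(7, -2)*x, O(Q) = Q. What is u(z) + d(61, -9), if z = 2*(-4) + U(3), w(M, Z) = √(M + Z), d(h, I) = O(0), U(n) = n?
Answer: -5*√5 ≈ -11.180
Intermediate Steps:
d(h, I) = 0
z = -5 (z = 2*(-4) + 3 = -8 + 3 = -5)
u(x) = x*√5 (u(x) = √(7 - 2)*x = √5*x = x*√5)
u(z) + d(61, -9) = -5*√5 + 0 = -5*√5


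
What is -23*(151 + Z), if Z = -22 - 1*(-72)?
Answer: -4623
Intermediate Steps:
Z = 50 (Z = -22 + 72 = 50)
-23*(151 + Z) = -23*(151 + 50) = -23*201 = -4623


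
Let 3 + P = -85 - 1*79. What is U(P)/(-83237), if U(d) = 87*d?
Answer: 14529/83237 ≈ 0.17455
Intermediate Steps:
P = -167 (P = -3 + (-85 - 1*79) = -3 + (-85 - 79) = -3 - 164 = -167)
U(P)/(-83237) = (87*(-167))/(-83237) = -14529*(-1/83237) = 14529/83237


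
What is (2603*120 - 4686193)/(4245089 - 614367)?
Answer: -4373833/3630722 ≈ -1.2047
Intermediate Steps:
(2603*120 - 4686193)/(4245089 - 614367) = (312360 - 4686193)/3630722 = -4373833*1/3630722 = -4373833/3630722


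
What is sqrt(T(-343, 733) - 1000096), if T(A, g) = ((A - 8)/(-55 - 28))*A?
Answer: I*sqrt(6899653963)/83 ≈ 1000.8*I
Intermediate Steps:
T(A, g) = A*(8/83 - A/83) (T(A, g) = ((-8 + A)/(-83))*A = ((-8 + A)*(-1/83))*A = (8/83 - A/83)*A = A*(8/83 - A/83))
sqrt(T(-343, 733) - 1000096) = sqrt((1/83)*(-343)*(8 - 1*(-343)) - 1000096) = sqrt((1/83)*(-343)*(8 + 343) - 1000096) = sqrt((1/83)*(-343)*351 - 1000096) = sqrt(-120393/83 - 1000096) = sqrt(-83128361/83) = I*sqrt(6899653963)/83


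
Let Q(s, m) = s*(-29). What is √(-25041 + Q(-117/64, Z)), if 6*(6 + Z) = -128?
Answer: I*√1599231/8 ≈ 158.08*I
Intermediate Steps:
Z = -82/3 (Z = -6 + (⅙)*(-128) = -6 - 64/3 = -82/3 ≈ -27.333)
Q(s, m) = -29*s
√(-25041 + Q(-117/64, Z)) = √(-25041 - (-3393)/64) = √(-25041 - 29*(-117/64)) = √(-25041 + 3393/64) = √(-1599231/64) = I*√1599231/8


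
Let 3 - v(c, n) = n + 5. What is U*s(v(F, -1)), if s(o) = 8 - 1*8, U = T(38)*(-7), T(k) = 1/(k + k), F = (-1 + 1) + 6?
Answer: 0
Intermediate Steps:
F = 6 (F = 0 + 6 = 6)
T(k) = 1/(2*k)
v(c, n) = -2 - n (v(c, n) = 3 - (n + 5) = 3 - (5 + n) = 3 + (-5 - n) = -2 - n)
U = -7/76 (U = ((½)/38)*(-7) = ((½)*(1/38))*(-7) = (1/76)*(-7) = -7/76 ≈ -0.092105)
s(o) = 0 (s(o) = 8 - 8 = 0)
U*s(v(F, -1)) = -7/76*0 = 0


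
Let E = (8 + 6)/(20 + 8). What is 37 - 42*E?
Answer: 16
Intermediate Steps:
E = ½ (E = 14/28 = 14*(1/28) = ½ ≈ 0.50000)
37 - 42*E = 37 - 42*½ = 37 - 21 = 16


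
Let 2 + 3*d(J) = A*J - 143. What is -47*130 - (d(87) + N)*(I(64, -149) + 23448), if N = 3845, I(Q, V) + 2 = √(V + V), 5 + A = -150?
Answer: 49101040/3 + 2095*I*√298/3 ≈ 1.6367e+7 + 12055.0*I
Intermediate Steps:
A = -155 (A = -5 - 150 = -155)
I(Q, V) = -2 + √2*√V (I(Q, V) = -2 + √(V + V) = -2 + √(2*V) = -2 + √2*√V)
d(J) = -145/3 - 155*J/3 (d(J) = -⅔ + (-155*J - 143)/3 = -⅔ + (-143 - 155*J)/3 = -⅔ + (-143/3 - 155*J/3) = -145/3 - 155*J/3)
-47*130 - (d(87) + N)*(I(64, -149) + 23448) = -47*130 - ((-145/3 - 155/3*87) + 3845)*((-2 + √2*√(-149)) + 23448) = -6110 - ((-145/3 - 4495) + 3845)*((-2 + √2*(I*√149)) + 23448) = -6110 - (-13630/3 + 3845)*((-2 + I*√298) + 23448) = -6110 - (-2095)*(23446 + I*√298)/3 = -6110 - (-49119370/3 - 2095*I*√298/3) = -6110 + (49119370/3 + 2095*I*√298/3) = 49101040/3 + 2095*I*√298/3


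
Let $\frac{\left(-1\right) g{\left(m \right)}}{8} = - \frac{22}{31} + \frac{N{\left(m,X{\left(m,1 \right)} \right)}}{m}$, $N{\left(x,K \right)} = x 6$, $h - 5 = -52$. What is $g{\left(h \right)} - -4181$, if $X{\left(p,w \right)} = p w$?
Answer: $\frac{128299}{31} \approx 4138.7$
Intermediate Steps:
$h = -47$ ($h = 5 - 52 = -47$)
$N{\left(x,K \right)} = 6 x$
$g{\left(m \right)} = - \frac{1312}{31}$ ($g{\left(m \right)} = - 8 \left(- \frac{22}{31} + \frac{6 m}{m}\right) = - 8 \left(\left(-22\right) \frac{1}{31} + 6\right) = - 8 \left(- \frac{22}{31} + 6\right) = \left(-8\right) \frac{164}{31} = - \frac{1312}{31}$)
$g{\left(h \right)} - -4181 = - \frac{1312}{31} - -4181 = - \frac{1312}{31} + 4181 = \frac{128299}{31}$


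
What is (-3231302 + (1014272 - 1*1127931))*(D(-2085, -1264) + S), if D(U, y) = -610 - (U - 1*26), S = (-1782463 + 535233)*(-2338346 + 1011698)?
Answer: -5534690168207369901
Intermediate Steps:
S = 1654635185040 (S = -1247230*(-1326648) = 1654635185040)
D(U, y) = -584 - U (D(U, y) = -610 - (U - 26) = -610 - (-26 + U) = -610 + (26 - U) = -584 - U)
(-3231302 + (1014272 - 1*1127931))*(D(-2085, -1264) + S) = (-3231302 + (1014272 - 1*1127931))*((-584 - 1*(-2085)) + 1654635185040) = (-3231302 + (1014272 - 1127931))*((-584 + 2085) + 1654635185040) = (-3231302 - 113659)*(1501 + 1654635185040) = -3344961*1654635186541 = -5534690168207369901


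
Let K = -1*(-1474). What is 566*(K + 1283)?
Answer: 1560462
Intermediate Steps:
K = 1474
566*(K + 1283) = 566*(1474 + 1283) = 566*2757 = 1560462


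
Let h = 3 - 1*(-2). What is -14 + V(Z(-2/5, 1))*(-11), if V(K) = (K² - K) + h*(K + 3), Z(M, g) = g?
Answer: -234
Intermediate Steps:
h = 5 (h = 3 + 2 = 5)
V(K) = 15 + K² + 4*K (V(K) = (K² - K) + 5*(K + 3) = (K² - K) + 5*(3 + K) = (K² - K) + (15 + 5*K) = 15 + K² + 4*K)
-14 + V(Z(-2/5, 1))*(-11) = -14 + (15 + 1² + 4*1)*(-11) = -14 + (15 + 1 + 4)*(-11) = -14 + 20*(-11) = -14 - 220 = -234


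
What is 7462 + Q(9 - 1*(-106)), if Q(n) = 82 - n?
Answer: 7429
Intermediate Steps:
7462 + Q(9 - 1*(-106)) = 7462 + (82 - (9 - 1*(-106))) = 7462 + (82 - (9 + 106)) = 7462 + (82 - 1*115) = 7462 + (82 - 115) = 7462 - 33 = 7429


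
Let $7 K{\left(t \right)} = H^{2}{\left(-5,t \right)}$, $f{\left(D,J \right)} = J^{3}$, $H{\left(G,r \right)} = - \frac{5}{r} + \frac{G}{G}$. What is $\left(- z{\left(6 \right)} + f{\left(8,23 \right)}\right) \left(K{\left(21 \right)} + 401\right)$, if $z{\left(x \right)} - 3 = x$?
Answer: $\frac{15053342594}{3087} \approx 4.8764 \cdot 10^{6}$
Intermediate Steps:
$z{\left(x \right)} = 3 + x$
$H{\left(G,r \right)} = 1 - \frac{5}{r}$ ($H{\left(G,r \right)} = - \frac{5}{r} + 1 = 1 - \frac{5}{r}$)
$K{\left(t \right)} = \frac{\left(-5 + t\right)^{2}}{7 t^{2}}$ ($K{\left(t \right)} = \frac{\left(\frac{-5 + t}{t}\right)^{2}}{7} = \frac{\frac{1}{t^{2}} \left(-5 + t\right)^{2}}{7} = \frac{\left(-5 + t\right)^{2}}{7 t^{2}}$)
$\left(- z{\left(6 \right)} + f{\left(8,23 \right)}\right) \left(K{\left(21 \right)} + 401\right) = \left(- (3 + 6) + 23^{3}\right) \left(\frac{\left(-5 + 21\right)^{2}}{7 \cdot 441} + 401\right) = \left(\left(-1\right) 9 + 12167\right) \left(\frac{1}{7} \cdot \frac{1}{441} \cdot 16^{2} + 401\right) = \left(-9 + 12167\right) \left(\frac{1}{7} \cdot \frac{1}{441} \cdot 256 + 401\right) = 12158 \left(\frac{256}{3087} + 401\right) = 12158 \cdot \frac{1238143}{3087} = \frac{15053342594}{3087}$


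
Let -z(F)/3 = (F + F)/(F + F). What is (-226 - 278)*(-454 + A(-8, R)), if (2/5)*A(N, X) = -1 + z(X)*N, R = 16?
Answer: 199836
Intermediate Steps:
z(F) = -3 (z(F) = -3*(F + F)/(F + F) = -3*2*F/(2*F) = -3*2*F*1/(2*F) = -3*1 = -3)
A(N, X) = -5/2 - 15*N/2 (A(N, X) = 5*(-1 - 3*N)/2 = -5/2 - 15*N/2)
(-226 - 278)*(-454 + A(-8, R)) = (-226 - 278)*(-454 + (-5/2 - 15/2*(-8))) = -504*(-454 + (-5/2 + 60)) = -504*(-454 + 115/2) = -504*(-793/2) = 199836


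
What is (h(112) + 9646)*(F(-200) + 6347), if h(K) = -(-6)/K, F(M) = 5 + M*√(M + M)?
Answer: 428902126/7 - 270089500*I/7 ≈ 6.1272e+7 - 3.8584e+7*I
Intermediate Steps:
F(M) = 5 + √2*M^(3/2) (F(M) = 5 + M*√(2*M) = 5 + M*(√2*√M) = 5 + √2*M^(3/2))
h(K) = 6/K
(h(112) + 9646)*(F(-200) + 6347) = (6/112 + 9646)*((5 + √2*(-200)^(3/2)) + 6347) = (6*(1/112) + 9646)*((5 + √2*(-2000*I*√2)) + 6347) = (3/56 + 9646)*((5 - 4000*I) + 6347) = 540179*(6352 - 4000*I)/56 = 428902126/7 - 270089500*I/7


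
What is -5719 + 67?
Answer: -5652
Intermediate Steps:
-5719 + 67 = -5652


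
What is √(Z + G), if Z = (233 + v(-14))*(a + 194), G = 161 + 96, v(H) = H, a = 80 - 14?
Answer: √57197 ≈ 239.16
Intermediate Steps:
a = 66
G = 257
Z = 56940 (Z = (233 - 14)*(66 + 194) = 219*260 = 56940)
√(Z + G) = √(56940 + 257) = √57197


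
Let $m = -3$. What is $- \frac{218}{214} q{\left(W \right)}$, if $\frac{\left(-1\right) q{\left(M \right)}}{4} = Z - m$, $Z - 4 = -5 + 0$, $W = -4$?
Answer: $\frac{872}{107} \approx 8.1495$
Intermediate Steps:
$Z = -1$ ($Z = 4 + \left(-5 + 0\right) = 4 - 5 = -1$)
$q{\left(M \right)} = -8$ ($q{\left(M \right)} = - 4 \left(-1 - -3\right) = - 4 \left(-1 + 3\right) = \left(-4\right) 2 = -8$)
$- \frac{218}{214} q{\left(W \right)} = - \frac{218}{214} \left(-8\right) = \left(-218\right) \frac{1}{214} \left(-8\right) = \left(- \frac{109}{107}\right) \left(-8\right) = \frac{872}{107}$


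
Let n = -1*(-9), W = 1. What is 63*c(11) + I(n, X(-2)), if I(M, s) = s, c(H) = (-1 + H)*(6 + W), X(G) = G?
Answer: 4408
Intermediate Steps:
n = 9
c(H) = -7 + 7*H (c(H) = (-1 + H)*(6 + 1) = (-1 + H)*7 = -7 + 7*H)
63*c(11) + I(n, X(-2)) = 63*(-7 + 7*11) - 2 = 63*(-7 + 77) - 2 = 63*70 - 2 = 4410 - 2 = 4408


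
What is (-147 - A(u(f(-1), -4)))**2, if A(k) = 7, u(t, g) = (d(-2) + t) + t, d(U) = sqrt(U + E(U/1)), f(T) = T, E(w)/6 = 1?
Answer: 23716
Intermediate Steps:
E(w) = 6 (E(w) = 6*1 = 6)
d(U) = sqrt(6 + U) (d(U) = sqrt(U + 6) = sqrt(6 + U))
u(t, g) = 2 + 2*t (u(t, g) = (sqrt(6 - 2) + t) + t = (sqrt(4) + t) + t = (2 + t) + t = 2 + 2*t)
(-147 - A(u(f(-1), -4)))**2 = (-147 - 1*7)**2 = (-147 - 7)**2 = (-154)**2 = 23716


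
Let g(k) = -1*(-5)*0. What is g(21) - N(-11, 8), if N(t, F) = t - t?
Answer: 0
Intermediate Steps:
N(t, F) = 0
g(k) = 0 (g(k) = 5*0 = 0)
g(21) - N(-11, 8) = 0 - 1*0 = 0 + 0 = 0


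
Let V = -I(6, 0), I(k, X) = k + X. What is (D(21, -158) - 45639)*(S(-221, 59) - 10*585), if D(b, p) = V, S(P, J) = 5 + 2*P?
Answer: 286970115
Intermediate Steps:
I(k, X) = X + k
V = -6 (V = -(0 + 6) = -1*6 = -6)
D(b, p) = -6
(D(21, -158) - 45639)*(S(-221, 59) - 10*585) = (-6 - 45639)*((5 + 2*(-221)) - 10*585) = -45645*((5 - 442) - 5850) = -45645*(-437 - 5850) = -45645*(-6287) = 286970115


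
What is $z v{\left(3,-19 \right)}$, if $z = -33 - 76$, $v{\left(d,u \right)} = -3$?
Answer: $327$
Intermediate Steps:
$z = -109$ ($z = -33 - 76 = -109$)
$z v{\left(3,-19 \right)} = \left(-109\right) \left(-3\right) = 327$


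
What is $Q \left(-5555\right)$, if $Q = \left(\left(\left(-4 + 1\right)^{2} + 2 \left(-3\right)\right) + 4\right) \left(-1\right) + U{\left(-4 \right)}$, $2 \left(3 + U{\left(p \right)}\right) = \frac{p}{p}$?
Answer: $\frac{105545}{2} \approx 52773.0$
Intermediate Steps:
$U{\left(p \right)} = - \frac{5}{2}$ ($U{\left(p \right)} = -3 + \frac{p \frac{1}{p}}{2} = -3 + \frac{1}{2} \cdot 1 = -3 + \frac{1}{2} = - \frac{5}{2}$)
$Q = - \frac{19}{2}$ ($Q = \left(\left(\left(-4 + 1\right)^{2} + 2 \left(-3\right)\right) + 4\right) \left(-1\right) - \frac{5}{2} = \left(\left(\left(-3\right)^{2} - 6\right) + 4\right) \left(-1\right) - \frac{5}{2} = \left(\left(9 - 6\right) + 4\right) \left(-1\right) - \frac{5}{2} = \left(3 + 4\right) \left(-1\right) - \frac{5}{2} = 7 \left(-1\right) - \frac{5}{2} = -7 - \frac{5}{2} = - \frac{19}{2} \approx -9.5$)
$Q \left(-5555\right) = \left(- \frac{19}{2}\right) \left(-5555\right) = \frac{105545}{2}$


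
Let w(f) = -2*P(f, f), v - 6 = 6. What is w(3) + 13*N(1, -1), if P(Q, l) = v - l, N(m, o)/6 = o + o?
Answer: -174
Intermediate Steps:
N(m, o) = 12*o (N(m, o) = 6*(o + o) = 6*(2*o) = 12*o)
v = 12 (v = 6 + 6 = 12)
P(Q, l) = 12 - l
w(f) = -24 + 2*f (w(f) = -2*(12 - f) = -24 + 2*f)
w(3) + 13*N(1, -1) = (-24 + 2*3) + 13*(12*(-1)) = (-24 + 6) + 13*(-12) = -18 - 156 = -174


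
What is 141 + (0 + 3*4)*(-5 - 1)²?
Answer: 573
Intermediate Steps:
141 + (0 + 3*4)*(-5 - 1)² = 141 + (0 + 12)*(-6)² = 141 + 12*36 = 141 + 432 = 573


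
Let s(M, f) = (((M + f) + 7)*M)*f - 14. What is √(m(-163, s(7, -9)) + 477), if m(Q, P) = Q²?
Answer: √27046 ≈ 164.46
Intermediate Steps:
s(M, f) = -14 + M*f*(7 + M + f) (s(M, f) = ((7 + M + f)*M)*f - 14 = (M*(7 + M + f))*f - 14 = M*f*(7 + M + f) - 14 = -14 + M*f*(7 + M + f))
√(m(-163, s(7, -9)) + 477) = √((-163)² + 477) = √(26569 + 477) = √27046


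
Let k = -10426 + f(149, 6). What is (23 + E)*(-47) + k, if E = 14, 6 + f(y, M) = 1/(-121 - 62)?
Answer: -2227294/183 ≈ -12171.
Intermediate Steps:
f(y, M) = -1099/183 (f(y, M) = -6 + 1/(-121 - 62) = -6 + 1/(-183) = -6 - 1/183 = -1099/183)
k = -1909057/183 (k = -10426 - 1099/183 = -1909057/183 ≈ -10432.)
(23 + E)*(-47) + k = (23 + 14)*(-47) - 1909057/183 = 37*(-47) - 1909057/183 = -1739 - 1909057/183 = -2227294/183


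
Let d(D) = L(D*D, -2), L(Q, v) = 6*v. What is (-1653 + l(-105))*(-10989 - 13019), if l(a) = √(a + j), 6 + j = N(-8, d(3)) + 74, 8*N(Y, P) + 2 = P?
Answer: 39685224 - 12004*I*√155 ≈ 3.9685e+7 - 1.4945e+5*I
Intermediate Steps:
d(D) = -12 (d(D) = 6*(-2) = -12)
N(Y, P) = -¼ + P/8
j = 265/4 (j = -6 + ((-¼ + (⅛)*(-12)) + 74) = -6 + ((-¼ - 3/2) + 74) = -6 + (-7/4 + 74) = -6 + 289/4 = 265/4 ≈ 66.250)
l(a) = √(265/4 + a) (l(a) = √(a + 265/4) = √(265/4 + a))
(-1653 + l(-105))*(-10989 - 13019) = (-1653 + √(265 + 4*(-105))/2)*(-10989 - 13019) = (-1653 + √(265 - 420)/2)*(-24008) = (-1653 + √(-155)/2)*(-24008) = (-1653 + (I*√155)/2)*(-24008) = (-1653 + I*√155/2)*(-24008) = 39685224 - 12004*I*√155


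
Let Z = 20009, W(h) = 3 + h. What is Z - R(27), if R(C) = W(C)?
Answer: 19979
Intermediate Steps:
R(C) = 3 + C
Z - R(27) = 20009 - (3 + 27) = 20009 - 1*30 = 20009 - 30 = 19979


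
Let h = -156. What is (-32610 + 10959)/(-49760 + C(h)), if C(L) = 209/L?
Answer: 482508/1108967 ≈ 0.43510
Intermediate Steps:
(-32610 + 10959)/(-49760 + C(h)) = (-32610 + 10959)/(-49760 + 209/(-156)) = -21651/(-49760 + 209*(-1/156)) = -21651/(-49760 - 209/156) = -21651/(-7762769/156) = -21651*(-156/7762769) = 482508/1108967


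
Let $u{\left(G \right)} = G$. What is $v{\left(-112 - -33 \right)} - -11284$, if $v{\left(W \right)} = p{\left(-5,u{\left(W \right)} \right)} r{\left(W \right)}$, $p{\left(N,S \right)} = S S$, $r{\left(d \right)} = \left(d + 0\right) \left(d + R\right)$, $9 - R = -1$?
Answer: $34030975$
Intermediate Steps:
$R = 10$ ($R = 9 - -1 = 9 + 1 = 10$)
$r{\left(d \right)} = d \left(10 + d\right)$ ($r{\left(d \right)} = \left(d + 0\right) \left(d + 10\right) = d \left(10 + d\right)$)
$p{\left(N,S \right)} = S^{2}$
$v{\left(W \right)} = W^{3} \left(10 + W\right)$ ($v{\left(W \right)} = W^{2} W \left(10 + W\right) = W^{3} \left(10 + W\right)$)
$v{\left(-112 - -33 \right)} - -11284 = \left(-112 - -33\right)^{3} \left(10 - 79\right) - -11284 = \left(-112 + 33\right)^{3} \left(10 + \left(-112 + 33\right)\right) + 11284 = \left(-79\right)^{3} \left(10 - 79\right) + 11284 = \left(-493039\right) \left(-69\right) + 11284 = 34019691 + 11284 = 34030975$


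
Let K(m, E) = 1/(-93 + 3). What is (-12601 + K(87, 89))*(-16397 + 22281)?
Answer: -3336495722/45 ≈ -7.4144e+7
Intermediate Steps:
K(m, E) = -1/90 (K(m, E) = 1/(-90) = -1/90)
(-12601 + K(87, 89))*(-16397 + 22281) = (-12601 - 1/90)*(-16397 + 22281) = -1134091/90*5884 = -3336495722/45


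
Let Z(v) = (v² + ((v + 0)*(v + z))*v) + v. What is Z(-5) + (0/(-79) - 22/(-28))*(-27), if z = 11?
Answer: 2083/14 ≈ 148.79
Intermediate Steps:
Z(v) = v + v² + v²*(11 + v) (Z(v) = (v² + ((v + 0)*(v + 11))*v) + v = (v² + (v*(11 + v))*v) + v = (v² + v²*(11 + v)) + v = v + v² + v²*(11 + v))
Z(-5) + (0/(-79) - 22/(-28))*(-27) = -5*(1 + (-5)² + 12*(-5)) + (0/(-79) - 22/(-28))*(-27) = -5*(1 + 25 - 60) + (0*(-1/79) - 22*(-1/28))*(-27) = -5*(-34) + (0 + 11/14)*(-27) = 170 + (11/14)*(-27) = 170 - 297/14 = 2083/14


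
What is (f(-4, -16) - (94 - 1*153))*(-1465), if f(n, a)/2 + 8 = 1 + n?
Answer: -54205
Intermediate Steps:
f(n, a) = -14 + 2*n (f(n, a) = -16 + 2*(1 + n) = -16 + (2 + 2*n) = -14 + 2*n)
(f(-4, -16) - (94 - 1*153))*(-1465) = ((-14 + 2*(-4)) - (94 - 1*153))*(-1465) = ((-14 - 8) - (94 - 153))*(-1465) = (-22 - 1*(-59))*(-1465) = (-22 + 59)*(-1465) = 37*(-1465) = -54205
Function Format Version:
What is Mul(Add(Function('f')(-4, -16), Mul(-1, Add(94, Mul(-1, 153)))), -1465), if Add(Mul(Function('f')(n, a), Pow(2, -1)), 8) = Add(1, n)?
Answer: -54205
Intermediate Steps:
Function('f')(n, a) = Add(-14, Mul(2, n)) (Function('f')(n, a) = Add(-16, Mul(2, Add(1, n))) = Add(-16, Add(2, Mul(2, n))) = Add(-14, Mul(2, n)))
Mul(Add(Function('f')(-4, -16), Mul(-1, Add(94, Mul(-1, 153)))), -1465) = Mul(Add(Add(-14, Mul(2, -4)), Mul(-1, Add(94, Mul(-1, 153)))), -1465) = Mul(Add(Add(-14, -8), Mul(-1, Add(94, -153))), -1465) = Mul(Add(-22, Mul(-1, -59)), -1465) = Mul(Add(-22, 59), -1465) = Mul(37, -1465) = -54205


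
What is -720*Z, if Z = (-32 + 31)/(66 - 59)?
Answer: 720/7 ≈ 102.86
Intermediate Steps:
Z = -⅐ (Z = -1/7 = -1*⅐ = -⅐ ≈ -0.14286)
-720*Z = -720*(-⅐) = 720/7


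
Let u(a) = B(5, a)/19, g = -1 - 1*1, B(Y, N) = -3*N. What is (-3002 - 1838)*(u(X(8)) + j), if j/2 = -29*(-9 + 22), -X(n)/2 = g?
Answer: 69395920/19 ≈ 3.6524e+6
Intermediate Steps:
g = -2 (g = -1 - 1 = -2)
X(n) = 4 (X(n) = -2*(-2) = 4)
j = -754 (j = 2*(-29*(-9 + 22)) = 2*(-29*13) = 2*(-377) = -754)
u(a) = -3*a/19
(-3002 - 1838)*(u(X(8)) + j) = (-3002 - 1838)*(-3/19*4 - 754) = -4840*(-12/19 - 754) = -4840*(-14338/19) = 69395920/19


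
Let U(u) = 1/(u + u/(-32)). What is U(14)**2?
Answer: 256/47089 ≈ 0.0054365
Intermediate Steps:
U(u) = 32/(31*u) (U(u) = 1/(u + u*(-1/32)) = 1/(u - u/32) = 1/(31*u/32) = 32/(31*u))
U(14)**2 = ((32/31)/14)**2 = ((32/31)*(1/14))**2 = (16/217)**2 = 256/47089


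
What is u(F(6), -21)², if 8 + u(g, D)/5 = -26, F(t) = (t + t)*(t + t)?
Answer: 28900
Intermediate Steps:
F(t) = 4*t² (F(t) = (2*t)*(2*t) = 4*t²)
u(g, D) = -170 (u(g, D) = -40 + 5*(-26) = -40 - 130 = -170)
u(F(6), -21)² = (-170)² = 28900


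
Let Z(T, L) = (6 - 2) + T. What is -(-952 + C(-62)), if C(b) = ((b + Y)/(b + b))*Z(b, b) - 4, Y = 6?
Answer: 30448/31 ≈ 982.19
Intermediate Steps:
Z(T, L) = 4 + T
C(b) = -4 + (4 + b)*(6 + b)/(2*b) (C(b) = ((b + 6)/(b + b))*(4 + b) - 4 = ((6 + b)/((2*b)))*(4 + b) - 4 = ((6 + b)*(1/(2*b)))*(4 + b) - 4 = ((6 + b)/(2*b))*(4 + b) - 4 = (4 + b)*(6 + b)/(2*b) - 4 = -4 + (4 + b)*(6 + b)/(2*b))
-(-952 + C(-62)) = -(-952 + (1 + (½)*(-62) + 12/(-62))) = -(-952 + (1 - 31 + 12*(-1/62))) = -(-952 + (1 - 31 - 6/31)) = -(-952 - 936/31) = -1*(-30448/31) = 30448/31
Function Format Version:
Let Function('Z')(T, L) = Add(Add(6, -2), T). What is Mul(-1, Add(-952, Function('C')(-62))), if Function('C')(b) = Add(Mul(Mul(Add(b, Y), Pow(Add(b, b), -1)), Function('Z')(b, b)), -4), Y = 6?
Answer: Rational(30448, 31) ≈ 982.19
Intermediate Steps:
Function('Z')(T, L) = Add(4, T)
Function('C')(b) = Add(-4, Mul(Rational(1, 2), Pow(b, -1), Add(4, b), Add(6, b))) (Function('C')(b) = Add(Mul(Mul(Add(b, 6), Pow(Add(b, b), -1)), Add(4, b)), -4) = Add(Mul(Mul(Add(6, b), Pow(Mul(2, b), -1)), Add(4, b)), -4) = Add(Mul(Mul(Add(6, b), Mul(Rational(1, 2), Pow(b, -1))), Add(4, b)), -4) = Add(Mul(Mul(Rational(1, 2), Pow(b, -1), Add(6, b)), Add(4, b)), -4) = Add(Mul(Rational(1, 2), Pow(b, -1), Add(4, b), Add(6, b)), -4) = Add(-4, Mul(Rational(1, 2), Pow(b, -1), Add(4, b), Add(6, b))))
Mul(-1, Add(-952, Function('C')(-62))) = Mul(-1, Add(-952, Add(1, Mul(Rational(1, 2), -62), Mul(12, Pow(-62, -1))))) = Mul(-1, Add(-952, Add(1, -31, Mul(12, Rational(-1, 62))))) = Mul(-1, Add(-952, Add(1, -31, Rational(-6, 31)))) = Mul(-1, Add(-952, Rational(-936, 31))) = Mul(-1, Rational(-30448, 31)) = Rational(30448, 31)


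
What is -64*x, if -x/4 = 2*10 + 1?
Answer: 5376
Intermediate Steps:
x = -84 (x = -4*(2*10 + 1) = -4*(20 + 1) = -4*21 = -84)
-64*x = -64*(-84) = 5376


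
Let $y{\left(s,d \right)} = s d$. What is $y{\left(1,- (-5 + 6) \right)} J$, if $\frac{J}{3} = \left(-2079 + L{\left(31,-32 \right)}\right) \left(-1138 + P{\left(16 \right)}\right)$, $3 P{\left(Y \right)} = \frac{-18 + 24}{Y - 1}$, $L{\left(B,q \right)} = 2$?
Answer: $- \frac{35450236}{5} \approx -7.09 \cdot 10^{6}$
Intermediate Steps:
$P{\left(Y \right)} = \frac{2}{-1 + Y}$ ($P{\left(Y \right)} = \frac{\left(-18 + 24\right) \frac{1}{Y - 1}}{3} = \frac{6 \frac{1}{-1 + Y}}{3} = \frac{2}{-1 + Y}$)
$J = \frac{35450236}{5}$ ($J = 3 \left(-2079 + 2\right) \left(-1138 + \frac{2}{-1 + 16}\right) = 3 \left(- 2077 \left(-1138 + \frac{2}{15}\right)\right) = 3 \left(\left(-2077\right) \left(- \frac{17068}{15}\right)\right) = 3 \cdot \frac{35450236}{15} = \frac{35450236}{5} \approx 7.09 \cdot 10^{6}$)
$y{\left(s,d \right)} = d s$
$y{\left(1,- (-5 + 6) \right)} J = - (-5 + 6) 1 \cdot \frac{35450236}{5} = \left(-1\right) 1 \cdot 1 \cdot \frac{35450236}{5} = \left(-1\right) 1 \cdot \frac{35450236}{5} = \left(-1\right) \frac{35450236}{5} = - \frac{35450236}{5}$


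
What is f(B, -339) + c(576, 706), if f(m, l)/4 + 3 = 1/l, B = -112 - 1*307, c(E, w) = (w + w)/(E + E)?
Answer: -351023/32544 ≈ -10.786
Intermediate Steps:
c(E, w) = w/E (c(E, w) = (2*w)/((2*E)) = (2*w)*(1/(2*E)) = w/E)
B = -419 (B = -112 - 307 = -419)
f(m, l) = -12 + 4/l
f(B, -339) + c(576, 706) = (-12 + 4/(-339)) + 706/576 = (-12 + 4*(-1/339)) + 706*(1/576) = (-12 - 4/339) + 353/288 = -4072/339 + 353/288 = -351023/32544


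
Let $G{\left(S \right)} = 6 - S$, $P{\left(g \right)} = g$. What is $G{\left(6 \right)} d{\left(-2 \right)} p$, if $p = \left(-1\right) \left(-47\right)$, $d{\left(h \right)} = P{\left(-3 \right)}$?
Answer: $0$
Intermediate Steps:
$d{\left(h \right)} = -3$
$p = 47$
$G{\left(6 \right)} d{\left(-2 \right)} p = \left(6 - 6\right) \left(-3\right) 47 = 0 \left(-3\right) 47 = 0 \cdot 47 = 0$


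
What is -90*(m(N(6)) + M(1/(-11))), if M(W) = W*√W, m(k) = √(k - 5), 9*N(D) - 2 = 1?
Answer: I*(-30*√42 + 90*√11/121) ≈ -191.96*I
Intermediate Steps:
N(D) = ⅓ (N(D) = 2/9 + (⅑)*1 = 2/9 + ⅑ = ⅓)
m(k) = √(-5 + k)
M(W) = W^(3/2)
-90*(m(N(6)) + M(1/(-11))) = -90*(√(-5 + ⅓) + (1/(-11))^(3/2)) = -90*(√(-14/3) + (-1/11)^(3/2)) = -90*(I*√42/3 - I*√11/121) = -90*(-I*√11/121 + I*√42/3) = -30*I*√42 + 90*I*√11/121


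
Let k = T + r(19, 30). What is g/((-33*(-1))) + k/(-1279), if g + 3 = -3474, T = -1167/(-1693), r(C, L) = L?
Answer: -2510208700/23818817 ≈ -105.39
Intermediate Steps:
T = 1167/1693 (T = -1167*(-1/1693) = 1167/1693 ≈ 0.68931)
g = -3477 (g = -3 - 3474 = -3477)
k = 51957/1693 (k = 1167/1693 + 30 = 51957/1693 ≈ 30.689)
g/((-33*(-1))) + k/(-1279) = -3477/((-33*(-1))) + (51957/1693)/(-1279) = -3477/33 + (51957/1693)*(-1/1279) = -3477*1/33 - 51957/2165347 = -1159/11 - 51957/2165347 = -2510208700/23818817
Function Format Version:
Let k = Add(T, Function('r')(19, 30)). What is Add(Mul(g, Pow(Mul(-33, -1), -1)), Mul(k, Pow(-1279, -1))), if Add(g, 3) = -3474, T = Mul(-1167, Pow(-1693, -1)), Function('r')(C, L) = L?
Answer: Rational(-2510208700, 23818817) ≈ -105.39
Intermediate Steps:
T = Rational(1167, 1693) (T = Mul(-1167, Rational(-1, 1693)) = Rational(1167, 1693) ≈ 0.68931)
g = -3477 (g = Add(-3, -3474) = -3477)
k = Rational(51957, 1693) (k = Add(Rational(1167, 1693), 30) = Rational(51957, 1693) ≈ 30.689)
Add(Mul(g, Pow(Mul(-33, -1), -1)), Mul(k, Pow(-1279, -1))) = Add(Mul(-3477, Pow(Mul(-33, -1), -1)), Mul(Rational(51957, 1693), Pow(-1279, -1))) = Add(Mul(-3477, Pow(33, -1)), Mul(Rational(51957, 1693), Rational(-1, 1279))) = Add(Mul(-3477, Rational(1, 33)), Rational(-51957, 2165347)) = Add(Rational(-1159, 11), Rational(-51957, 2165347)) = Rational(-2510208700, 23818817)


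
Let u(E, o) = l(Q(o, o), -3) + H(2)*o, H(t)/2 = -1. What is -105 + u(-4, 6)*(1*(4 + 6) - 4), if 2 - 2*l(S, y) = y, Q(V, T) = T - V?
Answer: -162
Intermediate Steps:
H(t) = -2 (H(t) = 2*(-1) = -2)
l(S, y) = 1 - y/2
u(E, o) = 5/2 - 2*o (u(E, o) = (1 - ½*(-3)) - 2*o = (1 + 3/2) - 2*o = 5/2 - 2*o)
-105 + u(-4, 6)*(1*(4 + 6) - 4) = -105 + (5/2 - 2*6)*(1*(4 + 6) - 4) = -105 + (5/2 - 12)*(1*10 - 4) = -105 - 19*(10 - 4)/2 = -105 - 19/2*6 = -105 - 57 = -162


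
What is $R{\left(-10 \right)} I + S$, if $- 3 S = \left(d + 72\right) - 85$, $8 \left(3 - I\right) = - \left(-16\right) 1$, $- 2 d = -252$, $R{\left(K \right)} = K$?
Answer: $- \frac{143}{3} \approx -47.667$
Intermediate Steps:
$d = 126$ ($d = \left(- \frac{1}{2}\right) \left(-252\right) = 126$)
$I = 1$ ($I = 3 - \frac{\left(-1\right) \left(\left(-16\right) 1\right)}{8} = 3 - \frac{\left(-1\right) \left(-16\right)}{8} = 3 - 2 = 1$)
$S = - \frac{113}{3}$ ($S = - \frac{\left(126 + 72\right) - 85}{3} = - \frac{198 - 85}{3} = \left(- \frac{1}{3}\right) 113 = - \frac{113}{3} \approx -37.667$)
$R{\left(-10 \right)} I + S = \left(-10\right) 1 - \frac{113}{3} = -10 - \frac{113}{3} = - \frac{143}{3}$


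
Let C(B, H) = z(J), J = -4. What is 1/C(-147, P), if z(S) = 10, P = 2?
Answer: ⅒ ≈ 0.10000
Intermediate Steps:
C(B, H) = 10
1/C(-147, P) = 1/10 = ⅒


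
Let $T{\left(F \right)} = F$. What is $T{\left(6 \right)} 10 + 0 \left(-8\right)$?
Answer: $60$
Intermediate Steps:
$T{\left(6 \right)} 10 + 0 \left(-8\right) = 6 \cdot 10 + 0 \left(-8\right) = 60 + 0 = 60$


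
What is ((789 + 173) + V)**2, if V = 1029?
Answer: 3964081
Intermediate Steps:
((789 + 173) + V)**2 = ((789 + 173) + 1029)**2 = (962 + 1029)**2 = 1991**2 = 3964081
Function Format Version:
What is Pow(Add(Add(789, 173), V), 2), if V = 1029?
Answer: 3964081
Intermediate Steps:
Pow(Add(Add(789, 173), V), 2) = Pow(Add(Add(789, 173), 1029), 2) = Pow(Add(962, 1029), 2) = Pow(1991, 2) = 3964081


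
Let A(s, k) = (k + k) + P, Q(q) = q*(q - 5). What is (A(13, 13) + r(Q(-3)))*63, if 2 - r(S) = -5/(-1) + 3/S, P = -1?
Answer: 11025/8 ≈ 1378.1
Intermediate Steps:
Q(q) = q*(-5 + q)
A(s, k) = -1 + 2*k (A(s, k) = (k + k) - 1 = 2*k - 1 = -1 + 2*k)
r(S) = -3 - 3/S (r(S) = 2 - (-5/(-1) + 3/S) = 2 - (-5*(-1) + 3/S) = 2 - (5 + 3/S) = 2 + (-5 - 3/S) = -3 - 3/S)
(A(13, 13) + r(Q(-3)))*63 = ((-1 + 2*13) + (-3 - 3*(-1/(3*(-5 - 3)))))*63 = ((-1 + 26) + (-3 - 3/((-3*(-8)))))*63 = (25 + (-3 - 3/24))*63 = (25 + (-3 - 3*1/24))*63 = (25 + (-3 - ⅛))*63 = (25 - 25/8)*63 = (175/8)*63 = 11025/8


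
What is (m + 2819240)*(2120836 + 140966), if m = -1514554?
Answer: 2950941404172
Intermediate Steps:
(m + 2819240)*(2120836 + 140966) = (-1514554 + 2819240)*(2120836 + 140966) = 1304686*2261802 = 2950941404172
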